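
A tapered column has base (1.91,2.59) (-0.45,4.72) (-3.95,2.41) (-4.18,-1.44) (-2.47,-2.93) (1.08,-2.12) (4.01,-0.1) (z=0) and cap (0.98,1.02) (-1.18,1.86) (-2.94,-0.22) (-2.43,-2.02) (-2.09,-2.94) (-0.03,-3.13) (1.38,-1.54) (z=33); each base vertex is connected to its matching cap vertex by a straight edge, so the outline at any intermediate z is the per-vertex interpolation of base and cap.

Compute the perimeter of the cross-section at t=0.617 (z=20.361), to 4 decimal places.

Cross-section at t=0.617: each vertex is (1-t)·p0[i] + t·p1[i].
  v1: (1-0.617)·(1.91,2.59) + 0.617·(0.98,1.02) = (1.3362,1.6213)
  v2: (1-0.617)·(-0.45,4.72) + 0.617·(-1.18,1.86) = (-0.9004,2.9554)
  v3: (1-0.617)·(-3.95,2.41) + 0.617·(-2.94,-0.22) = (-3.3268,0.7873)
  v4: (1-0.617)·(-4.18,-1.44) + 0.617·(-2.43,-2.02) = (-3.1002,-1.7979)
  v5: (1-0.617)·(-2.47,-2.93) + 0.617·(-2.09,-2.94) = (-2.2355,-2.9362)
  v6: (1-0.617)·(1.08,-2.12) + 0.617·(-0.03,-3.13) = (0.3951,-2.7432)
  v7: (1-0.617)·(4.01,-0.1) + 0.617·(1.38,-1.54) = (2.3873,-0.9885)
Perimeter = Σ |v_{i+1} − v_i|:
  edge 1→2: √(-2.2366² + 1.3341²) = 2.6043 (running 2.6043)
  edge 2→3: √(-2.4264² + -2.1681²) = 3.2539 (running 5.8582)
  edge 3→4: √(0.2266² + -2.5852²) = 2.5951 (running 8.4533)
  edge 4→5: √(0.8647² + -1.1383²) = 1.4295 (running 9.8828)
  edge 5→6: √(2.6307² + 0.1930²) = 2.6377 (running 12.5205)
  edge 6→7: √(1.9922² + 1.7547²) = 2.6547 (running 15.1752)
  edge 7→1: √(-1.0511² + 2.6098²) = 2.8135 (running 17.9887)
Perimeter = 17.9887

Perimeter at t=0.617: 17.9887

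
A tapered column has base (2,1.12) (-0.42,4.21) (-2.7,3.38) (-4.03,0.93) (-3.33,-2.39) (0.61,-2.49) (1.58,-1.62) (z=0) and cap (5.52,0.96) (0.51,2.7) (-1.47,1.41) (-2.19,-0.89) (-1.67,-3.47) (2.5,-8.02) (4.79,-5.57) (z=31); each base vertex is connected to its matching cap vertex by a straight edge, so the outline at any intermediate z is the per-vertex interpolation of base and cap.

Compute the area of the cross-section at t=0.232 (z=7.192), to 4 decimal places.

Area at t=0.232: 34.8916

Cross-section at t=0.232: each vertex is (1-t)·p0[i] + t·p1[i].
  v1: (1-0.232)·(2,1.12) + 0.232·(5.52,0.96) = (2.8166,1.0829)
  v2: (1-0.232)·(-0.42,4.21) + 0.232·(0.51,2.7) = (-0.2042,3.8597)
  v3: (1-0.232)·(-2.7,3.38) + 0.232·(-1.47,1.41) = (-2.4146,2.9230)
  v4: (1-0.232)·(-4.03,0.93) + 0.232·(-2.19,-0.89) = (-3.6031,0.5078)
  v5: (1-0.232)·(-3.33,-2.39) + 0.232·(-1.67,-3.47) = (-2.9449,-2.6406)
  v6: (1-0.232)·(0.61,-2.49) + 0.232·(2.5,-8.02) = (1.0485,-3.7730)
  v7: (1-0.232)·(1.58,-1.62) + 0.232·(4.79,-5.57) = (2.3247,-2.5364)
Shoelace sum Σ(x_i·y_{i+1} − x_{i+1}·y_i):
  i=1: 2.8166·3.8597 − -0.2042·1.0829 = +11.0925 (running +11.0925)
  i=2: -0.2042·2.9230 − -2.4146·3.8597 = +8.7228 (running +19.8152)
  i=3: -2.4146·0.5078 − -3.6031·2.9230 = +9.3057 (running +29.1210)
  i=4: -3.6031·-2.6406 − -2.9449·0.5078 = +11.0095 (running +40.1305)
  i=5: -2.9449·-3.7730 − 1.0485·-2.6406 = +13.8795 (running +54.0100)
  i=6: 1.0485·-2.5364 − 2.3247·-3.7730 = +6.1117 (running +60.1217)
  i=7: 2.3247·1.0829 − 2.8166·-2.5364 = +9.6615 (running +69.7832)
Area = |Σ|/2 = |69.7832|/2 = 34.8916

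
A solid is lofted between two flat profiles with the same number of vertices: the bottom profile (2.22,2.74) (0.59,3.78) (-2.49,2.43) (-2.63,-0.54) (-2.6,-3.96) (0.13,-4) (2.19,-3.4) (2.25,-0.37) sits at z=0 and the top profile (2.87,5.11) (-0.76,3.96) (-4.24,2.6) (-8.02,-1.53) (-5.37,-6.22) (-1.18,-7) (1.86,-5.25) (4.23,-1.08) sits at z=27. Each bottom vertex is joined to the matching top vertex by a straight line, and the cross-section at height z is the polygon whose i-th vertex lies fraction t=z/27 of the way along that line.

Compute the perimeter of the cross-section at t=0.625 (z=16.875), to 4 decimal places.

Cross-section at t=0.625: each vertex is (1-t)·p0[i] + t·p1[i].
  v1: (1-0.625)·(2.22,2.74) + 0.625·(2.87,5.11) = (2.6263,4.2213)
  v2: (1-0.625)·(0.59,3.78) + 0.625·(-0.76,3.96) = (-0.2537,3.8925)
  v3: (1-0.625)·(-2.49,2.43) + 0.625·(-4.24,2.6) = (-3.5838,2.5362)
  v4: (1-0.625)·(-2.63,-0.54) + 0.625·(-8.02,-1.53) = (-5.9987,-1.1587)
  v5: (1-0.625)·(-2.6,-3.96) + 0.625·(-5.37,-6.22) = (-4.3313,-5.3725)
  v6: (1-0.625)·(0.13,-4) + 0.625·(-1.18,-7) = (-0.6887,-5.8750)
  v7: (1-0.625)·(2.19,-3.4) + 0.625·(1.86,-5.25) = (1.9838,-4.5563)
  v8: (1-0.625)·(2.25,-0.37) + 0.625·(4.23,-1.08) = (3.4875,-0.8137)
Perimeter = Σ |v_{i+1} − v_i|:
  edge 1→2: √(-2.8800² + -0.3288²) = 2.8987 (running 2.8987)
  edge 2→3: √(-3.3300² + -1.3563²) = 3.5956 (running 6.4943)
  edge 3→4: √(-2.4150² + -3.6950²) = 4.4142 (running 10.9085)
  edge 4→5: √(1.6675² + -4.2137²) = 4.5317 (running 15.4402)
  edge 5→6: √(3.6425² + -0.5025²) = 3.6770 (running 19.1172)
  edge 6→7: √(2.6725² + 1.3187²) = 2.9802 (running 22.0974)
  edge 7→8: √(1.5038² + 3.7425²) = 4.0333 (running 26.1307)
  edge 8→1: √(-0.8613² + 5.0350²) = 5.1081 (running 31.2388)
Perimeter = 31.2388

Perimeter at t=0.625: 31.2388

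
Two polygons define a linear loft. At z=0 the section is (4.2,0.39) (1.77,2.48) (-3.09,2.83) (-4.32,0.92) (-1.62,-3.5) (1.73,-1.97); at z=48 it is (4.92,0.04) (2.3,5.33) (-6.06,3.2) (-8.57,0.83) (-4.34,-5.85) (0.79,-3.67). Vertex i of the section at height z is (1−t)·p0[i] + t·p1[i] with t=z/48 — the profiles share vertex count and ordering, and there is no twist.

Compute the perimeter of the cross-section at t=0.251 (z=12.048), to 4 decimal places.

Cross-section at t=0.251: each vertex is (1-t)·p0[i] + t·p1[i].
  v1: (1-0.251)·(4.2,0.39) + 0.251·(4.92,0.04) = (4.3807,0.3022)
  v2: (1-0.251)·(1.77,2.48) + 0.251·(2.3,5.33) = (1.9030,3.1954)
  v3: (1-0.251)·(-3.09,2.83) + 0.251·(-6.06,3.2) = (-3.8355,2.9229)
  v4: (1-0.251)·(-4.32,0.92) + 0.251·(-8.57,0.83) = (-5.3868,0.8974)
  v5: (1-0.251)·(-1.62,-3.5) + 0.251·(-4.34,-5.85) = (-2.3027,-4.0899)
  v6: (1-0.251)·(1.73,-1.97) + 0.251·(0.79,-3.67) = (1.4941,-2.3967)
Perimeter = Σ |v_{i+1} − v_i|:
  edge 1→2: √(-2.4777² + 2.8932²) = 3.8091 (running 3.8091)
  edge 2→3: √(-5.7385² + -0.2725²) = 5.7450 (running 9.5541)
  edge 3→4: √(-1.5513² + -2.0255²) = 2.5513 (running 12.1054)
  edge 4→5: √(3.0840² + -4.9873²) = 5.8638 (running 17.9692)
  edge 5→6: √(3.7968² + 1.6932²) = 4.1572 (running 22.1264)
  edge 6→1: √(2.8867² + 2.6989²) = 3.9518 (running 26.0781)
Perimeter = 26.0781

Perimeter at t=0.251: 26.0781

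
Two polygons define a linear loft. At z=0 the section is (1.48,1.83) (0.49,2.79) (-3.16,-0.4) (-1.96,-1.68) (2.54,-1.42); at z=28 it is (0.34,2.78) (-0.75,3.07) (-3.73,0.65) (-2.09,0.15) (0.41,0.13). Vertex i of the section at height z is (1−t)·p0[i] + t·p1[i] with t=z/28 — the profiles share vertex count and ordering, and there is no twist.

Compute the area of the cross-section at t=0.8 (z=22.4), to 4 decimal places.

Cross-section at t=0.8: each vertex is (1-t)·p0[i] + t·p1[i].
  v1: (1-0.8)·(1.48,1.83) + 0.8·(0.34,2.78) = (0.5680,2.5900)
  v2: (1-0.8)·(0.49,2.79) + 0.8·(-0.75,3.07) = (-0.5020,3.0140)
  v3: (1-0.8)·(-3.16,-0.4) + 0.8·(-3.73,0.65) = (-3.6160,0.4400)
  v4: (1-0.8)·(-1.96,-1.68) + 0.8·(-2.09,0.15) = (-2.0640,-0.2160)
  v5: (1-0.8)·(2.54,-1.42) + 0.8·(0.41,0.13) = (0.8360,-0.1800)
Shoelace sum Σ(x_i·y_{i+1} − x_{i+1}·y_i):
  i=1: 0.5680·3.0140 − -0.5020·2.5900 = +3.0121 (running +3.0121)
  i=2: -0.5020·0.4400 − -3.6160·3.0140 = +10.6777 (running +13.6899)
  i=3: -3.6160·-0.2160 − -2.0640·0.4400 = +1.6892 (running +15.3791)
  i=4: -2.0640·-0.1800 − 0.8360·-0.2160 = +0.5521 (running +15.9312)
  i=5: 0.8360·2.5900 − 0.5680·-0.1800 = +2.2675 (running +18.1987)
Area = |Σ|/2 = |18.1987|/2 = 9.0993

Area at t=0.8: 9.0993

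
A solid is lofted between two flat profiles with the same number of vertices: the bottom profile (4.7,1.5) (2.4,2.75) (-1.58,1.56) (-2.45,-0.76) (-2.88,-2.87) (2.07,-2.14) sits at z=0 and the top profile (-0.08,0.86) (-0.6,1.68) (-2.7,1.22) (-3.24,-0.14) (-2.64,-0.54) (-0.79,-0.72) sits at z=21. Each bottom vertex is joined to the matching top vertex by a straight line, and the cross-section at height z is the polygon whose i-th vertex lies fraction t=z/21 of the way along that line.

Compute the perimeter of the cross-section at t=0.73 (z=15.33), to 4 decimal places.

Cross-section at t=0.73: each vertex is (1-t)·p0[i] + t·p1[i].
  v1: (1-0.73)·(4.7,1.5) + 0.73·(-0.08,0.86) = (1.2106,1.0328)
  v2: (1-0.73)·(2.4,2.75) + 0.73·(-0.6,1.68) = (0.2100,1.9689)
  v3: (1-0.73)·(-1.58,1.56) + 0.73·(-2.7,1.22) = (-2.3976,1.3118)
  v4: (1-0.73)·(-2.45,-0.76) + 0.73·(-3.24,-0.14) = (-3.0267,-0.3074)
  v5: (1-0.73)·(-2.88,-2.87) + 0.73·(-2.64,-0.54) = (-2.7048,-1.1691)
  v6: (1-0.73)·(2.07,-2.14) + 0.73·(-0.79,-0.72) = (-0.0178,-1.1034)
Perimeter = Σ |v_{i+1} − v_i|:
  edge 1→2: √(-1.0006² + 0.9361²) = 1.3702 (running 1.3702)
  edge 2→3: √(-2.6076² + -0.6571²) = 2.6891 (running 4.0593)
  edge 3→4: √(-0.6291² + -1.6192²) = 1.7371 (running 5.7964)
  edge 4→5: √(0.3219² + -0.8617²) = 0.9199 (running 6.7163)
  edge 5→6: √(2.6870² + 0.0657²) = 2.6878 (running 9.4041)
  edge 6→1: √(1.2284² + 2.1362²) = 2.4642 (running 11.8683)
Perimeter = 11.8683

Perimeter at t=0.73: 11.8683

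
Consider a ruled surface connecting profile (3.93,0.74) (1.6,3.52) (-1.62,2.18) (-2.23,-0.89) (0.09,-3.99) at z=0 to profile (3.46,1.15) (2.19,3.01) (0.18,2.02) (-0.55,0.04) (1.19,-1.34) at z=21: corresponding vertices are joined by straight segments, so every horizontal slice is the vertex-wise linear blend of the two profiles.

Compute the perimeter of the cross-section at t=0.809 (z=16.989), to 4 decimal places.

Cross-section at t=0.809: each vertex is (1-t)·p0[i] + t·p1[i].
  v1: (1-0.809)·(3.93,0.74) + 0.809·(3.46,1.15) = (3.5498,1.0717)
  v2: (1-0.809)·(1.6,3.52) + 0.809·(2.19,3.01) = (2.0773,3.1074)
  v3: (1-0.809)·(-1.62,2.18) + 0.809·(0.18,2.02) = (-0.1638,2.0506)
  v4: (1-0.809)·(-2.23,-0.89) + 0.809·(-0.55,0.04) = (-0.8709,-0.1376)
  v5: (1-0.809)·(0.09,-3.99) + 0.809·(1.19,-1.34) = (0.9799,-1.8462)
Perimeter = Σ |v_{i+1} − v_i|:
  edge 1→2: √(-1.4725² + 2.0357²) = 2.5124 (running 2.5124)
  edge 2→3: √(-2.2411² + -1.0568²) = 2.4778 (running 4.9902)
  edge 3→4: √(-0.7071² + -2.1882²) = 2.2996 (running 7.2898)
  edge 4→5: √(1.8508² + -1.7085²) = 2.5188 (running 9.8086)
  edge 5→1: √(2.5699² + 2.9178²) = 3.8882 (running 13.6968)
Perimeter = 13.6968

Perimeter at t=0.809: 13.6968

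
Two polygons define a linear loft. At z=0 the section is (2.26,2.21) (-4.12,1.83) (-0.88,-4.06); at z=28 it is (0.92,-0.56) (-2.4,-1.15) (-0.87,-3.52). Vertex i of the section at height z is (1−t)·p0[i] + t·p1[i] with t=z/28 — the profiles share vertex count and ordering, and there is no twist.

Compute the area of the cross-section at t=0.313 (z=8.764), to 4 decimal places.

Cross-section at t=0.313: each vertex is (1-t)·p0[i] + t·p1[i].
  v1: (1-0.313)·(2.26,2.21) + 0.313·(0.92,-0.56) = (1.8406,1.3430)
  v2: (1-0.313)·(-4.12,1.83) + 0.313·(-2.4,-1.15) = (-3.5816,0.8973)
  v3: (1-0.313)·(-0.88,-4.06) + 0.313·(-0.87,-3.52) = (-0.8769,-3.8910)
Shoelace sum Σ(x_i·y_{i+1} − x_{i+1}·y_i):
  i=1: 1.8406·0.8973 − -3.5816·1.3430 = +6.4616 (running +6.4616)
  i=2: -3.5816·-3.8910 − -0.8769·0.8973 = +14.7229 (running +21.1845)
  i=3: -0.8769·1.3430 − 1.8406·-3.8910 = +5.9840 (running +27.1685)
Area = |Σ|/2 = |27.1685|/2 = 13.5842

Area at t=0.313: 13.5842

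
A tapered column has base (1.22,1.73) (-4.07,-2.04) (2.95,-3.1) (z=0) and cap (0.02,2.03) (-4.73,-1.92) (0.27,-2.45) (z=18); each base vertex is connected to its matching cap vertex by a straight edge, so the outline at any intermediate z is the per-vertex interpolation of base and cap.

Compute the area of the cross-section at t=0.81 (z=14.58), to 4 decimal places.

Area at t=0.81: 12.0712

Cross-section at t=0.81: each vertex is (1-t)·p0[i] + t·p1[i].
  v1: (1-0.81)·(1.22,1.73) + 0.81·(0.02,2.03) = (0.2480,1.9730)
  v2: (1-0.81)·(-4.07,-2.04) + 0.81·(-4.73,-1.92) = (-4.6046,-1.9428)
  v3: (1-0.81)·(2.95,-3.1) + 0.81·(0.27,-2.45) = (0.7792,-2.5735)
Shoelace sum Σ(x_i·y_{i+1} − x_{i+1}·y_i):
  i=1: 0.2480·-1.9428 − -4.6046·1.9730 = +8.6031 (running +8.6031)
  i=2: -4.6046·-2.5735 − 0.7792·-1.9428 = +13.3638 (running +21.9668)
  i=3: 0.7792·1.9730 − 0.2480·-2.5735 = +2.1756 (running +24.1424)
Area = |Σ|/2 = |24.1424|/2 = 12.0712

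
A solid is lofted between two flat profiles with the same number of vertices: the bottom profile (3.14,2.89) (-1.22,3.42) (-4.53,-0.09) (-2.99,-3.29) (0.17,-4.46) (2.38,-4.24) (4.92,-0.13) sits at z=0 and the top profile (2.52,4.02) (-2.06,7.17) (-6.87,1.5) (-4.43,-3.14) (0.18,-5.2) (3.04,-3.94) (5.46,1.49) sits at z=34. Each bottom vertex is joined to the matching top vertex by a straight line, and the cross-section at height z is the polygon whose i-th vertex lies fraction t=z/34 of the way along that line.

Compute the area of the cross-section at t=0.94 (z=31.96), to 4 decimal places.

Cross-section at t=0.94: each vertex is (1-t)·p0[i] + t·p1[i].
  v1: (1-0.94)·(3.14,2.89) + 0.94·(2.52,4.02) = (2.5572,3.9522)
  v2: (1-0.94)·(-1.22,3.42) + 0.94·(-2.06,7.17) = (-2.0096,6.9450)
  v3: (1-0.94)·(-4.53,-0.09) + 0.94·(-6.87,1.5) = (-6.7296,1.4046)
  v4: (1-0.94)·(-2.99,-3.29) + 0.94·(-4.43,-3.14) = (-4.3436,-3.1490)
  v5: (1-0.94)·(0.17,-4.46) + 0.94·(0.18,-5.2) = (0.1794,-5.1556)
  v6: (1-0.94)·(2.38,-4.24) + 0.94·(3.04,-3.94) = (3.0004,-3.9580)
  v7: (1-0.94)·(4.92,-0.13) + 0.94·(5.46,1.49) = (5.4276,1.3928)
Shoelace sum Σ(x_i·y_{i+1} − x_{i+1}·y_i):
  i=1: 2.5572·6.9450 − -2.0096·3.9522 = +25.7021 (running +25.7021)
  i=2: -2.0096·1.4046 − -6.7296·6.9450 = +43.9144 (running +69.6165)
  i=3: -6.7296·-3.1490 − -4.3436·1.4046 = +27.2925 (running +96.9090)
  i=4: -4.3436·-5.1556 − 0.1794·-3.1490 = +22.9588 (running +119.8678)
  i=5: 0.1794·-3.9580 − 3.0004·-5.1556 = +14.7588 (running +134.6266)
  i=6: 3.0004·1.3928 − 5.4276·-3.9580 = +25.6614 (running +160.2880)
  i=7: 5.4276·3.9522 − 2.5572·1.3928 = +17.8893 (running +178.1773)
Area = |Σ|/2 = |178.1773|/2 = 89.0886

Area at t=0.94: 89.0886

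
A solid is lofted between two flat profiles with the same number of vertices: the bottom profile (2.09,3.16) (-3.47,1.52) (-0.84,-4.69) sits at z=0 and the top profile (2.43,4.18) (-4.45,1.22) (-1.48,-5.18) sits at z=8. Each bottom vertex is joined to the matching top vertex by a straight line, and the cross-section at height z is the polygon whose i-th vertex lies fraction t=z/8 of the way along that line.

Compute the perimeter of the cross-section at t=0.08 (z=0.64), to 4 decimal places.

Cross-section at t=0.08: each vertex is (1-t)·p0[i] + t·p1[i].
  v1: (1-0.08)·(2.09,3.16) + 0.08·(2.43,4.18) = (2.1172,3.2416)
  v2: (1-0.08)·(-3.47,1.52) + 0.08·(-4.45,1.22) = (-3.5484,1.4960)
  v3: (1-0.08)·(-0.84,-4.69) + 0.08·(-1.48,-5.18) = (-0.8912,-4.7292)
Perimeter = Σ |v_{i+1} − v_i|:
  edge 1→2: √(-5.6656² + -1.7456²) = 5.9284 (running 5.9284)
  edge 2→3: √(2.6572² + -6.2252²) = 6.7686 (running 12.6970)
  edge 3→1: √(3.0084² + 7.9708²) = 8.5196 (running 21.2166)
Perimeter = 21.2166

Perimeter at t=0.08: 21.2166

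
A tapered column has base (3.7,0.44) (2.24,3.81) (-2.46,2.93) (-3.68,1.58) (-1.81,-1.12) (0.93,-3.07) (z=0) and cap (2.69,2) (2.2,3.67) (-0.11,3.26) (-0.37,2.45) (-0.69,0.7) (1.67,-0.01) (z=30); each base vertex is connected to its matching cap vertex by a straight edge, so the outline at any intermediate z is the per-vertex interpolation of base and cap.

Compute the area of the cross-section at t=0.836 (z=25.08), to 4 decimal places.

Area at t=0.836: 11.5107

Cross-section at t=0.836: each vertex is (1-t)·p0[i] + t·p1[i].
  v1: (1-0.836)·(3.7,0.44) + 0.836·(2.69,2) = (2.8556,1.7442)
  v2: (1-0.836)·(2.24,3.81) + 0.836·(2.2,3.67) = (2.2066,3.6930)
  v3: (1-0.836)·(-2.46,2.93) + 0.836·(-0.11,3.26) = (-0.4954,3.2059)
  v4: (1-0.836)·(-3.68,1.58) + 0.836·(-0.37,2.45) = (-0.9128,2.3073)
  v5: (1-0.836)·(-1.81,-1.12) + 0.836·(-0.69,0.7) = (-0.8737,0.4015)
  v6: (1-0.836)·(0.93,-3.07) + 0.836·(1.67,-0.01) = (1.5486,-0.5118)
Shoelace sum Σ(x_i·y_{i+1} − x_{i+1}·y_i):
  i=1: 2.8556·3.6930 − 2.2066·1.7442 = +6.6972 (running +6.6972)
  i=2: 2.2066·3.2059 − -0.4954·3.6930 = +8.9035 (running +15.6006)
  i=3: -0.4954·2.3073 − -0.9128·3.2059 = +1.7834 (running +17.3840)
  i=4: -0.9128·0.4015 − -0.8737·2.3073 = +1.6493 (running +19.0334)
  i=5: -0.8737·-0.5118 − 1.5486·0.4015 = -0.1746 (running +18.8587)
  i=6: 1.5486·1.7442 − 2.8556·-0.5118 = +4.1627 (running +23.0215)
Area = |Σ|/2 = |23.0215|/2 = 11.5107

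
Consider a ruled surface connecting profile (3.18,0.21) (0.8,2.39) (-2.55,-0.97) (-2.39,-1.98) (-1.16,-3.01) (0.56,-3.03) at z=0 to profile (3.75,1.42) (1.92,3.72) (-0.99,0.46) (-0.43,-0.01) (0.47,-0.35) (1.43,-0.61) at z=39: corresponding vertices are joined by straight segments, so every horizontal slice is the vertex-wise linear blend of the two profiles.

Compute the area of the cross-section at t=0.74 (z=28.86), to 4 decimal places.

Area at t=0.74: 12.0053

Cross-section at t=0.74: each vertex is (1-t)·p0[i] + t·p1[i].
  v1: (1-0.74)·(3.18,0.21) + 0.74·(3.75,1.42) = (3.6018,1.1054)
  v2: (1-0.74)·(0.8,2.39) + 0.74·(1.92,3.72) = (1.6288,3.3742)
  v3: (1-0.74)·(-2.55,-0.97) + 0.74·(-0.99,0.46) = (-1.3956,0.0882)
  v4: (1-0.74)·(-2.39,-1.98) + 0.74·(-0.43,-0.01) = (-0.9396,-0.5222)
  v5: (1-0.74)·(-1.16,-3.01) + 0.74·(0.47,-0.35) = (0.0462,-1.0416)
  v6: (1-0.74)·(0.56,-3.03) + 0.74·(1.43,-0.61) = (1.2038,-1.2392)
Shoelace sum Σ(x_i·y_{i+1} − x_{i+1}·y_i):
  i=1: 3.6018·3.3742 − 1.6288·1.1054 = +10.3527 (running +10.3527)
  i=2: 1.6288·0.0882 − -1.3956·3.3742 = +4.8527 (running +15.2054)
  i=3: -1.3956·-0.5222 − -0.9396·0.0882 = +0.8117 (running +16.0171)
  i=4: -0.9396·-1.0416 − 0.0462·-0.5222 = +1.0028 (running +17.0199)
  i=5: 0.0462·-1.2392 − 1.2038·-1.0416 = +1.1966 (running +18.2165)
  i=6: 1.2038·1.1054 − 3.6018·-1.2392 = +5.7940 (running +24.0105)
Area = |Σ|/2 = |24.0105|/2 = 12.0053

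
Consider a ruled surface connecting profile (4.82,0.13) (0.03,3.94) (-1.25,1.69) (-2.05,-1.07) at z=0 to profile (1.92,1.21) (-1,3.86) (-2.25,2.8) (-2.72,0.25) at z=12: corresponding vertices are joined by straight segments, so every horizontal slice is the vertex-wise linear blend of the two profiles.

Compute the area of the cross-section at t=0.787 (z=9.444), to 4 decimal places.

Area at t=0.787: 10.3620

Cross-section at t=0.787: each vertex is (1-t)·p0[i] + t·p1[i].
  v1: (1-0.787)·(4.82,0.13) + 0.787·(1.92,1.21) = (2.5377,0.9800)
  v2: (1-0.787)·(0.03,3.94) + 0.787·(-1,3.86) = (-0.7806,3.8770)
  v3: (1-0.787)·(-1.25,1.69) + 0.787·(-2.25,2.8) = (-2.0370,2.5636)
  v4: (1-0.787)·(-2.05,-1.07) + 0.787·(-2.72,0.25) = (-2.5773,-0.0312)
Shoelace sum Σ(x_i·y_{i+1} − x_{i+1}·y_i):
  i=1: 2.5377·3.8770 − -0.7806·0.9800 = +10.6037 (running +10.6037)
  i=2: -0.7806·2.5636 − -2.0370·3.8770 = +5.8964 (running +16.5001)
  i=3: -2.0370·-0.0312 − -2.5773·2.5636 = +6.6705 (running +23.1706)
  i=4: -2.5773·0.9800 − 2.5377·-0.0312 = -2.4466 (running +20.7241)
Area = |Σ|/2 = |20.7241|/2 = 10.3620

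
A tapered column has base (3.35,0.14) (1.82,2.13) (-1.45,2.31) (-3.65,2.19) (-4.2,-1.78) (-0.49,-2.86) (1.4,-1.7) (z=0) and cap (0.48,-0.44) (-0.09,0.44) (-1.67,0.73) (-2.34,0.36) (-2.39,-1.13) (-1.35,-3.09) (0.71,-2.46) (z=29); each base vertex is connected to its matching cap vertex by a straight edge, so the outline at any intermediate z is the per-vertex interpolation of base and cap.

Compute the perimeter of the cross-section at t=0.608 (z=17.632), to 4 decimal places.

Perimeter at t=0.608: 14.4972

Cross-section at t=0.608: each vertex is (1-t)·p0[i] + t·p1[i].
  v1: (1-0.608)·(3.35,0.14) + 0.608·(0.48,-0.44) = (1.6050,-0.2126)
  v2: (1-0.608)·(1.82,2.13) + 0.608·(-0.09,0.44) = (0.6587,1.1025)
  v3: (1-0.608)·(-1.45,2.31) + 0.608·(-1.67,0.73) = (-1.5838,1.3494)
  v4: (1-0.608)·(-3.65,2.19) + 0.608·(-2.34,0.36) = (-2.8535,1.0774)
  v5: (1-0.608)·(-4.2,-1.78) + 0.608·(-2.39,-1.13) = (-3.0995,-1.3848)
  v6: (1-0.608)·(-0.49,-2.86) + 0.608·(-1.35,-3.09) = (-1.0129,-2.9998)
  v7: (1-0.608)·(1.4,-1.7) + 0.608·(0.71,-2.46) = (0.9805,-2.1621)
Perimeter = Σ |v_{i+1} − v_i|:
  edge 1→2: √(-0.9463² + 1.3151²) = 1.6202 (running 1.6202)
  edge 2→3: √(-2.2425² + 0.2469²) = 2.2560 (running 3.8762)
  edge 3→4: √(-1.2698² + -0.2720²) = 1.2986 (running 5.1748)
  edge 4→5: √(-0.2460² + -2.4622²) = 2.4744 (running 7.6492)
  edge 5→6: √(2.0866² + -1.6150²) = 2.6386 (running 10.2879)
  edge 6→7: √(1.9934² + 0.8378²) = 2.1623 (running 12.4501)
  edge 7→1: √(0.6246² + 1.9494²) = 2.0470 (running 14.4972)
Perimeter = 14.4972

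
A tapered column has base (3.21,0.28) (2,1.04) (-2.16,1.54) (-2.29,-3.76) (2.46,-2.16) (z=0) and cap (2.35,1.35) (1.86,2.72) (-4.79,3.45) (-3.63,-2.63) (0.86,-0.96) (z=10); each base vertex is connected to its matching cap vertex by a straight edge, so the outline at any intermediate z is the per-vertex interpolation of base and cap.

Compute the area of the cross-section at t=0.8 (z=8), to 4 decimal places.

Area at t=0.8: 27.0447

Cross-section at t=0.8: each vertex is (1-t)·p0[i] + t·p1[i].
  v1: (1-0.8)·(3.21,0.28) + 0.8·(2.35,1.35) = (2.5220,1.1360)
  v2: (1-0.8)·(2,1.04) + 0.8·(1.86,2.72) = (1.8880,2.3840)
  v3: (1-0.8)·(-2.16,1.54) + 0.8·(-4.79,3.45) = (-4.2640,3.0680)
  v4: (1-0.8)·(-2.29,-3.76) + 0.8·(-3.63,-2.63) = (-3.3620,-2.8560)
  v5: (1-0.8)·(2.46,-2.16) + 0.8·(0.86,-0.96) = (1.1800,-1.2000)
Shoelace sum Σ(x_i·y_{i+1} − x_{i+1}·y_i):
  i=1: 2.5220·2.3840 − 1.8880·1.1360 = +3.8677 (running +3.8677)
  i=2: 1.8880·3.0680 − -4.2640·2.3840 = +15.9578 (running +19.8254)
  i=3: -4.2640·-2.8560 − -3.3620·3.0680 = +22.4926 (running +42.3180)
  i=4: -3.3620·-1.2000 − 1.1800·-2.8560 = +7.4045 (running +49.7225)
  i=5: 1.1800·1.1360 − 2.5220·-1.2000 = +4.3669 (running +54.0894)
Area = |Σ|/2 = |54.0894|/2 = 27.0447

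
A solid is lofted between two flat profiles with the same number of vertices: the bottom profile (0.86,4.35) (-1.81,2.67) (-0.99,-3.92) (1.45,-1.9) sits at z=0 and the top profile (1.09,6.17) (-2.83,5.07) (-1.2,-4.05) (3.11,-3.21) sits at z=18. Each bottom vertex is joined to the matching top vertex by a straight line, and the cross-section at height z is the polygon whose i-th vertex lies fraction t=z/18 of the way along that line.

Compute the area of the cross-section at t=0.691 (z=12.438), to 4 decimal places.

Area at t=0.691: 32.2647

Cross-section at t=0.691: each vertex is (1-t)·p0[i] + t·p1[i].
  v1: (1-0.691)·(0.86,4.35) + 0.691·(1.09,6.17) = (1.0189,5.6076)
  v2: (1-0.691)·(-1.81,2.67) + 0.691·(-2.83,5.07) = (-2.5148,4.3284)
  v3: (1-0.691)·(-0.99,-3.92) + 0.691·(-1.2,-4.05) = (-1.1351,-4.0098)
  v4: (1-0.691)·(1.45,-1.9) + 0.691·(3.11,-3.21) = (2.5971,-2.8052)
Shoelace sum Σ(x_i·y_{i+1} − x_{i+1}·y_i):
  i=1: 1.0189·4.3284 − -2.5148·5.6076 = +18.5125 (running +18.5125)
  i=2: -2.5148·-4.0098 − -1.1351·4.3284 = +14.9972 (running +33.5097)
  i=3: -1.1351·-2.8052 − 2.5971·-4.0098 = +13.5980 (running +47.1077)
  i=4: 2.5971·5.6076 − 1.0189·-2.8052 = +17.4216 (running +64.5293)
Area = |Σ|/2 = |64.5293|/2 = 32.2647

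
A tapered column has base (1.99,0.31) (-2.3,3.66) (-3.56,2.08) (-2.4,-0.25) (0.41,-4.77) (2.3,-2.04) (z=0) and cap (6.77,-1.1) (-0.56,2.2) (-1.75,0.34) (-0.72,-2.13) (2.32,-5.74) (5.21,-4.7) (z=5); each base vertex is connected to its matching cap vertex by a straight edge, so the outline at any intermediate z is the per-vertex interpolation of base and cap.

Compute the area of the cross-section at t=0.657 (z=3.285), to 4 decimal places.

Area at t=0.657: 32.9924

Cross-section at t=0.657: each vertex is (1-t)·p0[i] + t·p1[i].
  v1: (1-0.657)·(1.99,0.31) + 0.657·(6.77,-1.1) = (5.1305,-0.6164)
  v2: (1-0.657)·(-2.3,3.66) + 0.657·(-0.56,2.2) = (-1.1568,2.7008)
  v3: (1-0.657)·(-3.56,2.08) + 0.657·(-1.75,0.34) = (-2.3708,0.9368)
  v4: (1-0.657)·(-2.4,-0.25) + 0.657·(-0.72,-2.13) = (-1.2962,-1.4852)
  v5: (1-0.657)·(0.41,-4.77) + 0.657·(2.32,-5.74) = (1.6649,-5.4073)
  v6: (1-0.657)·(2.3,-2.04) + 0.657·(5.21,-4.7) = (4.2119,-3.7876)
Shoelace sum Σ(x_i·y_{i+1} − x_{i+1}·y_i):
  i=1: 5.1305·2.7008 − -1.1568·-0.6164 = +13.1432 (running +13.1432)
  i=2: -1.1568·0.9368 − -2.3708·2.7008 = +5.3194 (running +18.4626)
  i=3: -2.3708·-1.4852 − -1.2962·0.9368 = +4.7354 (running +23.1980)
  i=4: -1.2962·-5.4073 − 1.6649·-1.4852 = +9.4817 (running +32.6797)
  i=5: 1.6649·-3.7876 − 4.2119·-5.4073 = +16.4689 (running +49.1486)
  i=6: 4.2119·-0.6164 − 5.1305·-3.7876 = +16.8362 (running +65.9848)
Area = |Σ|/2 = |65.9848|/2 = 32.9924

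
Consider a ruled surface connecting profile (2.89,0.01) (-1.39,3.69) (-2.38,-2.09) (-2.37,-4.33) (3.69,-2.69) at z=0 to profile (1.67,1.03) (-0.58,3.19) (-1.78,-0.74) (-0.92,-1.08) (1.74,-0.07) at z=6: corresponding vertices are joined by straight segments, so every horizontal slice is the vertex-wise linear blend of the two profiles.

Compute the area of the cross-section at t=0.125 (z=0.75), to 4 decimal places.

Cross-section at t=0.125: each vertex is (1-t)·p0[i] + t·p1[i].
  v1: (1-0.125)·(2.89,0.01) + 0.125·(1.67,1.03) = (2.7375,0.1375)
  v2: (1-0.125)·(-1.39,3.69) + 0.125·(-0.58,3.19) = (-1.2887,3.6275)
  v3: (1-0.125)·(-2.38,-2.09) + 0.125·(-1.78,-0.74) = (-2.3050,-1.9212)
  v4: (1-0.125)·(-2.37,-4.33) + 0.125·(-0.92,-1.08) = (-2.1888,-3.9238)
  v5: (1-0.125)·(3.69,-2.69) + 0.125·(1.74,-0.07) = (3.4462,-2.3625)
Shoelace sum Σ(x_i·y_{i+1} − x_{i+1}·y_i):
  i=1: 2.7375·3.6275 − -1.2887·0.1375 = +10.1075 (running +10.1075)
  i=2: -1.2887·-1.9212 − -2.3050·3.6275 = +10.8374 (running +20.9449)
  i=3: -2.3050·-3.9238 − -2.1888·-1.9212 = +4.8391 (running +25.7840)
  i=4: -2.1888·-2.3625 − 3.4462·-3.9238 = +18.6931 (running +44.4771)
  i=5: 3.4462·0.1375 − 2.7375·-2.3625 = +6.9412 (running +51.4183)
Area = |Σ|/2 = |51.4183|/2 = 25.7092

Area at t=0.125: 25.7092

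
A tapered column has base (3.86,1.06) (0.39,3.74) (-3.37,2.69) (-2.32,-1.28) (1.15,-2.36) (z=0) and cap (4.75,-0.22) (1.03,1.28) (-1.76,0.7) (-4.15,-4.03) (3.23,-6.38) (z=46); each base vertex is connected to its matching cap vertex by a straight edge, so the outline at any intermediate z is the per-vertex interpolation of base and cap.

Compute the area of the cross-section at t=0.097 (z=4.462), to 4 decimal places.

Area at t=0.097: 29.0297

Cross-section at t=0.097: each vertex is (1-t)·p0[i] + t·p1[i].
  v1: (1-0.097)·(3.86,1.06) + 0.097·(4.75,-0.22) = (3.9463,0.9358)
  v2: (1-0.097)·(0.39,3.74) + 0.097·(1.03,1.28) = (0.4521,3.5014)
  v3: (1-0.097)·(-3.37,2.69) + 0.097·(-1.76,0.7) = (-3.2138,2.4970)
  v4: (1-0.097)·(-2.32,-1.28) + 0.097·(-4.15,-4.03) = (-2.4975,-1.5468)
  v5: (1-0.097)·(1.15,-2.36) + 0.097·(3.23,-6.38) = (1.3518,-2.7499)
Shoelace sum Σ(x_i·y_{i+1} − x_{i+1}·y_i):
  i=1: 3.9463·3.5014 − 0.4521·0.9358 = +13.3945 (running +13.3945)
  i=2: 0.4521·2.4970 − -3.2138·3.5014 = +12.3817 (running +25.7762)
  i=3: -3.2138·-1.5468 − -2.4975·2.4970 = +11.2072 (running +36.9834)
  i=4: -2.4975·-2.7499 − 1.3518·-1.5468 = +8.9588 (running +45.9422)
  i=5: 1.3518·0.9358 − 3.9463·-2.7499 = +12.1172 (running +58.0594)
Area = |Σ|/2 = |58.0594|/2 = 29.0297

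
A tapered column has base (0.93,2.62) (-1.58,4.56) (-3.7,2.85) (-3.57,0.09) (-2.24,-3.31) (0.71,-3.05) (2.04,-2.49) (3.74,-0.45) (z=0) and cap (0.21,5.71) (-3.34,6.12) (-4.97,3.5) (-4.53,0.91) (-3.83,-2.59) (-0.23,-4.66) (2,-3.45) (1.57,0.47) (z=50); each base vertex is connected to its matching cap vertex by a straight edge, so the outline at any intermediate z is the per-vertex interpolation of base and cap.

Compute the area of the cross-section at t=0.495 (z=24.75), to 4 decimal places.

Area at t=0.495: 45.5289

Cross-section at t=0.495: each vertex is (1-t)·p0[i] + t·p1[i].
  v1: (1-0.495)·(0.93,2.62) + 0.495·(0.21,5.71) = (0.5736,4.1495)
  v2: (1-0.495)·(-1.58,4.56) + 0.495·(-3.34,6.12) = (-2.4512,5.3322)
  v3: (1-0.495)·(-3.7,2.85) + 0.495·(-4.97,3.5) = (-4.3286,3.1718)
  v4: (1-0.495)·(-3.57,0.09) + 0.495·(-4.53,0.91) = (-4.0452,0.4959)
  v5: (1-0.495)·(-2.24,-3.31) + 0.495·(-3.83,-2.59) = (-3.0271,-2.9536)
  v6: (1-0.495)·(0.71,-3.05) + 0.495·(-0.23,-4.66) = (0.2447,-3.8470)
  v7: (1-0.495)·(2.04,-2.49) + 0.495·(2,-3.45) = (2.0202,-2.9652)
  v8: (1-0.495)·(3.74,-0.45) + 0.495·(1.57,0.47) = (2.6658,0.0054)
Shoelace sum Σ(x_i·y_{i+1} − x_{i+1}·y_i):
  i=1: 0.5736·5.3322 − -2.4512·4.1495 = +13.2299 (running +13.2299)
  i=2: -2.4512·3.1718 − -4.3286·5.3322 = +15.3066 (running +28.5366)
  i=3: -4.3286·0.4959 − -4.0452·3.1718 = +10.6838 (running +39.2203)
  i=4: -4.0452·-2.9536 − -3.0271·0.4959 = +13.4490 (running +52.6694)
  i=5: -3.0271·-3.8470 − 0.2447·-2.9536 = +12.3677 (running +65.0370)
  i=6: 0.2447·-2.9652 − 2.0202·-3.8470 = +7.0460 (running +72.0830)
  i=7: 2.0202·0.0054 − 2.6658·-2.9652 = +7.9157 (running +79.9987)
  i=8: 2.6658·4.1495 − 0.5736·0.0054 = +11.0590 (running +91.0577)
Area = |Σ|/2 = |91.0577|/2 = 45.5289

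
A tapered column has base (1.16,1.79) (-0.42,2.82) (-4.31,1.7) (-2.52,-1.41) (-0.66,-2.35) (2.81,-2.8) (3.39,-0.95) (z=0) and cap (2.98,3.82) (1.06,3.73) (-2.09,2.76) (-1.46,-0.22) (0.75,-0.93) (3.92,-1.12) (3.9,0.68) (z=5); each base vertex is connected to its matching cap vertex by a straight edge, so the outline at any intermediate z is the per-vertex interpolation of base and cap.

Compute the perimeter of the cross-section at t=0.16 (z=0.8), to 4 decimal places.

Perimeter at t=0.16: 20.1763

Cross-section at t=0.16: each vertex is (1-t)·p0[i] + t·p1[i].
  v1: (1-0.16)·(1.16,1.79) + 0.16·(2.98,3.82) = (1.4512,2.1148)
  v2: (1-0.16)·(-0.42,2.82) + 0.16·(1.06,3.73) = (-0.1832,2.9656)
  v3: (1-0.16)·(-4.31,1.7) + 0.16·(-2.09,2.76) = (-3.9548,1.8696)
  v4: (1-0.16)·(-2.52,-1.41) + 0.16·(-1.46,-0.22) = (-2.3504,-1.2196)
  v5: (1-0.16)·(-0.66,-2.35) + 0.16·(0.75,-0.93) = (-0.4344,-2.1228)
  v6: (1-0.16)·(2.81,-2.8) + 0.16·(3.92,-1.12) = (2.9876,-2.5312)
  v7: (1-0.16)·(3.39,-0.95) + 0.16·(3.9,0.68) = (3.4716,-0.6892)
Perimeter = Σ |v_{i+1} − v_i|:
  edge 1→2: √(-1.6344² + 0.8508²) = 1.8426 (running 1.8426)
  edge 2→3: √(-3.7716² + -1.0960²) = 3.9276 (running 5.7702)
  edge 3→4: √(1.6044² + -3.0892²) = 3.4810 (running 9.2512)
  edge 4→5: √(1.9160² + -0.9032²) = 2.1182 (running 11.3694)
  edge 5→6: √(3.4220² + -0.4084²) = 3.4463 (running 14.8157)
  edge 6→7: √(0.4840² + 1.8420²) = 1.9045 (running 16.7202)
  edge 7→1: √(-2.0204² + 2.8040²) = 3.4561 (running 20.1763)
Perimeter = 20.1763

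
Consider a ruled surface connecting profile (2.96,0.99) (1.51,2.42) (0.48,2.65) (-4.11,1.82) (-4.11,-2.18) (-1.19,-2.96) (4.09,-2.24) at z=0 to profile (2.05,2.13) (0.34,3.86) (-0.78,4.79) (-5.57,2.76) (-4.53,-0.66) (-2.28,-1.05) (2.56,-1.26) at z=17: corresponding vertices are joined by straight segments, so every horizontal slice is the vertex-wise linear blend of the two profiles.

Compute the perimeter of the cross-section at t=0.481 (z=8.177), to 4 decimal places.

Perimeter at t=0.481: 23.2381

Cross-section at t=0.481: each vertex is (1-t)·p0[i] + t·p1[i].
  v1: (1-0.481)·(2.96,0.99) + 0.481·(2.05,2.13) = (2.5223,1.5383)
  v2: (1-0.481)·(1.51,2.42) + 0.481·(0.34,3.86) = (0.9472,3.1126)
  v3: (1-0.481)·(0.48,2.65) + 0.481·(-0.78,4.79) = (-0.1261,3.6793)
  v4: (1-0.481)·(-4.11,1.82) + 0.481·(-5.57,2.76) = (-4.8123,2.2721)
  v5: (1-0.481)·(-4.11,-2.18) + 0.481·(-4.53,-0.66) = (-4.3120,-1.4489)
  v6: (1-0.481)·(-1.19,-2.96) + 0.481·(-2.28,-1.05) = (-1.7143,-2.0413)
  v7: (1-0.481)·(4.09,-2.24) + 0.481·(2.56,-1.26) = (3.3541,-1.7686)
Perimeter = Σ |v_{i+1} − v_i|:
  edge 1→2: √(-1.5751² + 1.5743²) = 2.2269 (running 2.2269)
  edge 2→3: √(-1.0733² + 0.5667²) = 1.2137 (running 3.4406)
  edge 3→4: √(-4.6862² + -1.4072²) = 4.8929 (running 8.3336)
  edge 4→5: √(0.5002² + -3.7210²) = 3.7545 (running 12.0881)
  edge 5→6: √(2.5977² + -0.5924²) = 2.6644 (running 14.7525)
  edge 6→7: √(5.0684² + 0.2727²) = 5.0757 (running 19.8282)
  edge 7→1: √(-0.8318² + 3.3070²) = 3.4100 (running 23.2381)
Perimeter = 23.2381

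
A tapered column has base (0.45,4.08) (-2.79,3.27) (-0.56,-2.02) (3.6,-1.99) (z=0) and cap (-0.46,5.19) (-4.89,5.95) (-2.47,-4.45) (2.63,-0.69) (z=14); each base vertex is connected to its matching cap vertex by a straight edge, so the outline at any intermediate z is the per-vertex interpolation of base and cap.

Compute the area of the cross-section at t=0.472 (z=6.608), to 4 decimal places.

Area at t=0.472: 31.2806

Cross-section at t=0.472: each vertex is (1-t)·p0[i] + t·p1[i].
  v1: (1-0.472)·(0.45,4.08) + 0.472·(-0.46,5.19) = (0.0205,4.6039)
  v2: (1-0.472)·(-2.79,3.27) + 0.472·(-4.89,5.95) = (-3.7812,4.5350)
  v3: (1-0.472)·(-0.56,-2.02) + 0.472·(-2.47,-4.45) = (-1.4615,-3.1670)
  v4: (1-0.472)·(3.6,-1.99) + 0.472·(2.63,-0.69) = (3.1422,-1.3764)
Shoelace sum Σ(x_i·y_{i+1} − x_{i+1}·y_i):
  i=1: 0.0205·4.5350 − -3.7812·4.6039 = +17.5012 (running +17.5012)
  i=2: -3.7812·-3.1670 − -1.4615·4.5350 = +18.6028 (running +36.1041)
  i=3: -1.4615·-1.3764 − 3.1422·-3.1670 = +11.9627 (running +48.0668)
  i=4: 3.1422·4.6039 − 0.0205·-1.3764 = +14.4944 (running +62.5612)
Area = |Σ|/2 = |62.5612|/2 = 31.2806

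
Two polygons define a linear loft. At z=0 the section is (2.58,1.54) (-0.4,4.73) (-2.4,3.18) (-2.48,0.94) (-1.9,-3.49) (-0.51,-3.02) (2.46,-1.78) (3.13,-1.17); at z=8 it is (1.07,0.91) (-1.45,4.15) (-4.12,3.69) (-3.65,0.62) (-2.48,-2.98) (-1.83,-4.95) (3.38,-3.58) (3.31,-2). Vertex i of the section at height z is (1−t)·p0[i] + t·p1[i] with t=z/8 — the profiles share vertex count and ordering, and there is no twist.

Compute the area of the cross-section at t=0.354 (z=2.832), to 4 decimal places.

Cross-section at t=0.354: each vertex is (1-t)·p0[i] + t·p1[i].
  v1: (1-0.354)·(2.58,1.54) + 0.354·(1.07,0.91) = (2.0455,1.3170)
  v2: (1-0.354)·(-0.4,4.73) + 0.354·(-1.45,4.15) = (-0.7717,4.5247)
  v3: (1-0.354)·(-2.4,3.18) + 0.354·(-4.12,3.69) = (-3.0089,3.3605)
  v4: (1-0.354)·(-2.48,0.94) + 0.354·(-3.65,0.62) = (-2.8942,0.8267)
  v5: (1-0.354)·(-1.9,-3.49) + 0.354·(-2.48,-2.98) = (-2.1053,-3.3095)
  v6: (1-0.354)·(-0.51,-3.02) + 0.354·(-1.83,-4.95) = (-0.9773,-3.7032)
  v7: (1-0.354)·(2.46,-1.78) + 0.354·(3.38,-3.58) = (2.7857,-2.4172)
  v8: (1-0.354)·(3.13,-1.17) + 0.354·(3.31,-2) = (3.1937,-1.4638)
Shoelace sum Σ(x_i·y_{i+1} − x_{i+1}·y_i):
  i=1: 2.0455·4.5247 − -0.7717·1.3170 = +10.2714 (running +10.2714)
  i=2: -0.7717·3.3605 − -3.0089·4.5247 = +11.0209 (running +21.2923)
  i=3: -3.0089·0.8267 − -2.8942·3.3605 = +7.2385 (running +28.5308)
  i=4: -2.8942·-3.3095 − -2.1053·0.8267 = +11.3187 (running +39.8494)
  i=5: -2.1053·-3.7032 − -0.9773·-3.3095 = +4.5622 (running +44.4116)
  i=6: -0.9773·-2.4172 − 2.7857·-3.7032 = +12.6783 (running +57.0899)
  i=7: 2.7857·-1.4638 − 3.1937·-2.4172 = +3.6421 (running +60.7320)
  i=8: 3.1937·1.3170 − 2.0455·-1.4638 = +7.2003 (running +67.9323)
Area = |Σ|/2 = |67.9323|/2 = 33.9661

Area at t=0.354: 33.9661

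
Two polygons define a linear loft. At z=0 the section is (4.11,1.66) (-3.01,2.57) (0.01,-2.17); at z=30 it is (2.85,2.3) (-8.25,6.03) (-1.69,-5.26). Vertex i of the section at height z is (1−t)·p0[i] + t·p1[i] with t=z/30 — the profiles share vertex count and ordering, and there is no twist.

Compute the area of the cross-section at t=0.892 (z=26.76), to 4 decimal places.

Cross-section at t=0.892: each vertex is (1-t)·p0[i] + t·p1[i].
  v1: (1-0.892)·(4.11,1.66) + 0.892·(2.85,2.3) = (2.9861,2.2309)
  v2: (1-0.892)·(-3.01,2.57) + 0.892·(-8.25,6.03) = (-7.6841,5.6563)
  v3: (1-0.892)·(0.01,-2.17) + 0.892·(-1.69,-5.26) = (-1.5064,-4.9263)
Shoelace sum Σ(x_i·y_{i+1} − x_{i+1}·y_i):
  i=1: 2.9861·5.6563 − -7.6841·2.2309 = +34.0325 (running +34.0325)
  i=2: -7.6841·-4.9263 − -1.5064·5.6563 = +46.3746 (running +80.4071)
  i=3: -1.5064·2.2309 − 2.9861·-4.9263 = +11.3497 (running +91.7568)
Area = |Σ|/2 = |91.7568|/2 = 45.8784

Area at t=0.892: 45.8784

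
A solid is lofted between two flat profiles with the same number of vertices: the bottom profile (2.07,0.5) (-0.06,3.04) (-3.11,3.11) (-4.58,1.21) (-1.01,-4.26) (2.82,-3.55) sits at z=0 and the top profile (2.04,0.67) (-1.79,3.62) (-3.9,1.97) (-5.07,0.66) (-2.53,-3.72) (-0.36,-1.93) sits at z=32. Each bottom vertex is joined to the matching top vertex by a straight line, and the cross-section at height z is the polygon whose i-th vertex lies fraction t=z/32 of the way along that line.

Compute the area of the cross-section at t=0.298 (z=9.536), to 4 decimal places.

Cross-section at t=0.298: each vertex is (1-t)·p0[i] + t·p1[i].
  v1: (1-0.298)·(2.07,0.5) + 0.298·(2.04,0.67) = (2.0611,0.5507)
  v2: (1-0.298)·(-0.06,3.04) + 0.298·(-1.79,3.62) = (-0.5755,3.2128)
  v3: (1-0.298)·(-3.11,3.11) + 0.298·(-3.9,1.97) = (-3.3454,2.7703)
  v4: (1-0.298)·(-4.58,1.21) + 0.298·(-5.07,0.66) = (-4.7260,1.0461)
  v5: (1-0.298)·(-1.01,-4.26) + 0.298·(-2.53,-3.72) = (-1.4630,-4.0991)
  v6: (1-0.298)·(2.82,-3.55) + 0.298·(-0.36,-1.93) = (1.8724,-3.0672)
Shoelace sum Σ(x_i·y_{i+1} − x_{i+1}·y_i):
  i=1: 2.0611·3.2128 − -0.5755·0.5507 = +6.9388 (running +6.9388)
  i=2: -0.5755·2.7703 − -3.3454·3.2128 = +9.1539 (running +16.0927)
  i=3: -3.3454·1.0461 − -4.7260·2.7703 = +9.5928 (running +25.6854)
  i=4: -4.7260·-4.0991 − -1.4630·1.0461 = +20.9027 (running +46.5882)
  i=5: -1.4630·-3.0672 − 1.8724·-4.0991 = +12.1622 (running +58.7504)
  i=6: 1.8724·0.5507 − 2.0611·-3.0672 = +7.3528 (running +66.1032)
Area = |Σ|/2 = |66.1032|/2 = 33.0516

Area at t=0.298: 33.0516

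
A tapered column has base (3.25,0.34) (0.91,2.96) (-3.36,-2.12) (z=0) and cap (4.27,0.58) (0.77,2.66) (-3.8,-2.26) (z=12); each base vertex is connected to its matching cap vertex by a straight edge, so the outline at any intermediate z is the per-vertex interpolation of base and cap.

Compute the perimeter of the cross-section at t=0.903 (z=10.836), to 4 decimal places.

Cross-section at t=0.903: each vertex is (1-t)·p0[i] + t·p1[i].
  v1: (1-0.903)·(3.25,0.34) + 0.903·(4.27,0.58) = (4.1711,0.5567)
  v2: (1-0.903)·(0.91,2.96) + 0.903·(0.77,2.66) = (0.7836,2.6891)
  v3: (1-0.903)·(-3.36,-2.12) + 0.903·(-3.8,-2.26) = (-3.7573,-2.2464)
Perimeter = Σ |v_{i+1} − v_i|:
  edge 1→2: √(-3.3875² + 2.1324²) = 4.0028 (running 4.0028)
  edge 2→3: √(-4.5409² + -4.9355²) = 6.7066 (running 10.7094)
  edge 3→1: √(7.9284² + 2.8031²) = 8.4093 (running 19.1187)
Perimeter = 19.1187

Perimeter at t=0.903: 19.1187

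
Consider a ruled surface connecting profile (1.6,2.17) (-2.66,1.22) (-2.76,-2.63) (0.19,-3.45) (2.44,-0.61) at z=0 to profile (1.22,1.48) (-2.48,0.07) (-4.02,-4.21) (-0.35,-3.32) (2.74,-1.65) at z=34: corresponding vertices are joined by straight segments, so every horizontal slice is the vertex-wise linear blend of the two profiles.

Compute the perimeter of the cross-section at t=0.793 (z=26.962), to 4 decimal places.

Perimeter at t=0.793: 18.8101

Cross-section at t=0.793: each vertex is (1-t)·p0[i] + t·p1[i].
  v1: (1-0.793)·(1.6,2.17) + 0.793·(1.22,1.48) = (1.2987,1.6228)
  v2: (1-0.793)·(-2.66,1.22) + 0.793·(-2.48,0.07) = (-2.5173,0.3080)
  v3: (1-0.793)·(-2.76,-2.63) + 0.793·(-4.02,-4.21) = (-3.7592,-3.8829)
  v4: (1-0.793)·(0.19,-3.45) + 0.793·(-0.35,-3.32) = (-0.2382,-3.3469)
  v5: (1-0.793)·(2.44,-0.61) + 0.793·(2.74,-1.65) = (2.6779,-1.4347)
Perimeter = Σ |v_{i+1} − v_i|:
  edge 1→2: √(-3.8159² + -1.3148²) = 4.0361 (running 4.0361)
  edge 2→3: √(-1.2419² + -4.1910²) = 4.3711 (running 8.4072)
  edge 3→4: √(3.5210² + 0.5360²) = 3.5615 (running 11.9687)
  edge 4→5: √(2.9161² + 1.9122²) = 3.4872 (running 15.4559)
  edge 5→1: √(-1.3792² + 3.0575²) = 3.3542 (running 18.8101)
Perimeter = 18.8101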